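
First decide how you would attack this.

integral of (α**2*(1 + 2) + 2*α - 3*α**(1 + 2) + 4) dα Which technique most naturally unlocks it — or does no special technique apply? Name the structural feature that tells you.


Diagnosis: no special technique — scan for structure and find none: constant multiples of powers of α, integrate directly.


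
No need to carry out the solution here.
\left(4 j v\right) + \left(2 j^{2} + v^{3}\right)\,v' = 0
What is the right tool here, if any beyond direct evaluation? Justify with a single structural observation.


Best approach: the exact-equation method — d/dv of 4 j v equals d/dj of 2 j^{2} + v^{3}: the form is a total differential of one potential — integrate it exactly.


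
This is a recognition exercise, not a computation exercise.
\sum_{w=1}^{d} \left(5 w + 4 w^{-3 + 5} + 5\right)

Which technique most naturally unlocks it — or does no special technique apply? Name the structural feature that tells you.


Best approach: no special technique — Faulhaber territory: sum each constant-multiple power of w with its closed-form formula, no trick required.


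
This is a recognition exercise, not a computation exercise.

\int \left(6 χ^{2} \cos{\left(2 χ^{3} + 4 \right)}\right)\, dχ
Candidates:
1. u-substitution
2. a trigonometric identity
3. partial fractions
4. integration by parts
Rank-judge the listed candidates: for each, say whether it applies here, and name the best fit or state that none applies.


Diagnosis: u-substitution — everything non-trivial happens through the inner expression 2 χ^{3} + 4, and its derivative accounts for the remaining factor up to a constant, so set u = 2 χ^{3} + 4.
- u-substitution — applies; the problem has the shape this method handles.
- a trigonometric identity: there is no trigonometric structure whose rewriting would simplify the integrand.
- partial fractions — the expression is not a ratio of polynomials that decomposes further.
- integration by parts — the non-polynomial partner is not one of the parts kernels — exp, sine, or cosine with a degree-1 argument, or a logarithm.


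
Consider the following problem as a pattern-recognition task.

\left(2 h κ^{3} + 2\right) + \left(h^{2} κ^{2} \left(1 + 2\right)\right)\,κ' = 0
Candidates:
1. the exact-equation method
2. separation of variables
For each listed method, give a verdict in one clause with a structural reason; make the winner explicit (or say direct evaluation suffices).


Best approach: the exact-equation method — equality of cross partials is the green light — assemble the potential function term by term.
- the exact-equation method: applicable, and directly so.
- separation of variables — no division isolates the independent variable from the unknown.


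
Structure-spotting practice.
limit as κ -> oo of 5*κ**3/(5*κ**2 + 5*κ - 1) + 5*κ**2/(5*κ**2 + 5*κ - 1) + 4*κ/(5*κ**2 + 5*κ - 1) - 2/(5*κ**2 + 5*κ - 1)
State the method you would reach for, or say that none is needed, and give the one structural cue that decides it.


Diagnosis: dominant-term comparison — at large κ only the top-degree terms survive; compare the leading terms and the limit falls out. l'Hôpital's at-infinity variant applies to the expression viewed as a single quotient; the leading-term comparison is the direct route.


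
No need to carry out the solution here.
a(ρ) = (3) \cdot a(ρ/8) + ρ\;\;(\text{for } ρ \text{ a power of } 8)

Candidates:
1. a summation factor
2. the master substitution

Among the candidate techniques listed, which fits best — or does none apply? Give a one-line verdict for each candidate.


Method: the master substitution — the argument contracts 8-fold per step: reindex ρ exponentially and solve the linear recurrence in the new index.
- a summation factor: the recursion divides its index rather than shifting it — there is no previous-term chain for a summation factor to telescope.
- the master substitution: yes, a natural case for it.


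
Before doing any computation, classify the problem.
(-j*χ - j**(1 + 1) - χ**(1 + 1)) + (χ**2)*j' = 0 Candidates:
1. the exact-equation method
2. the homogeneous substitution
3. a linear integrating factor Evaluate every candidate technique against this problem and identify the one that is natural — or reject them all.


Technique: the homogeneous substitution — scaling χ and j together leaves the slope fixed — it depends only on j/χ, so substitute the ratio.
- the exact-equation method: exactness fails on the nose — the mixed partials do not match.
- the homogeneous substitution: applicable, and directly so.
- a linear integrating factor — a nonlinear term in the unknown puts this outside the integrating-factor template.


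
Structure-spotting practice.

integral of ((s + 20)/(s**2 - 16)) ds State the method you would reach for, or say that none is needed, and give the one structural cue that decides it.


Best approach: partial fractions — each factor of s**2 - 16 owns one elementary piece of the integrand — separate them and integrate piecewise.


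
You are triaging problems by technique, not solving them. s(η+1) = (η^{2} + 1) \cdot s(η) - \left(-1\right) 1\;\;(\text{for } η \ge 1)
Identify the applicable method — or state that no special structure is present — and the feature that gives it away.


Diagnosis: a summation factor — rescale the sequence by the product of the weights η^{2} + 1 so far — the recurrence collapses to a plain running sum.


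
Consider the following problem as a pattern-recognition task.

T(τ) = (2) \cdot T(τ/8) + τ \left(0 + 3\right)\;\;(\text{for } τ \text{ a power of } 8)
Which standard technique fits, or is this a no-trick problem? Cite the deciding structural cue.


Diagnosis: the master substitution — treat m = log base 8 of τ as the new clock: one recursion step advances m by one while τ scales by 8.


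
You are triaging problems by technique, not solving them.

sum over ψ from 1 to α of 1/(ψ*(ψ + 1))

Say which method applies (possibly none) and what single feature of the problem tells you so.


Verdict: telescoping — poles of 1/(ψ*(ψ + 1)) differ by an integer, the telltale of a telescoping partial-fraction sum.


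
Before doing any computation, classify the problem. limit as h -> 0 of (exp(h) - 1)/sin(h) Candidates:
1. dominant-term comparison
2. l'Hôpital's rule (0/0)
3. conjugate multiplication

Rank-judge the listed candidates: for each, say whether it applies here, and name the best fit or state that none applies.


Method: l'Hôpital's rule (0/0) — numerator and denominator both vanish at 0 — a genuine 0/0 form, which is exactly when l'Hôpital applies. A local series expansion at the point resolves it as well; the rule is the packaged version of that step.
- dominant-term comparison — no dominant-degree comparison decides it.
- l'Hôpital's rule (0/0) — yes — fits the structure here.
- conjugate multiplication — no divergent radical difference is present for a conjugate pair to cancel.


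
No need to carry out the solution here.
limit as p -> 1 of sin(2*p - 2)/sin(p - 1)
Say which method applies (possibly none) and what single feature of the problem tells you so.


Best approach: l'Hôpital's rule (0/0) — numerator and denominator both vanish at 1 — a genuine 0/0 form, which is exactly when l'Hôpital applies. A first-order expansion at the point is an equally standard path; the rule packages it.


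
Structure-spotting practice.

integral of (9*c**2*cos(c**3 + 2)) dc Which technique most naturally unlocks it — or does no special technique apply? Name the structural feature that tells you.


Verdict: u-substitution — read it as f(c**3 + 2) times a constant multiple of d(c**3 + 2): one substitution, u = c**3 + 2, finishes it.


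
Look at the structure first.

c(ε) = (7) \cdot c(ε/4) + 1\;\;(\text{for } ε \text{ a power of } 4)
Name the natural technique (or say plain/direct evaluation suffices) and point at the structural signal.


Verdict: the master substitution — the argument contracts 4-fold per step: reindex ε exponentially and solve the linear recurrence in the new index.


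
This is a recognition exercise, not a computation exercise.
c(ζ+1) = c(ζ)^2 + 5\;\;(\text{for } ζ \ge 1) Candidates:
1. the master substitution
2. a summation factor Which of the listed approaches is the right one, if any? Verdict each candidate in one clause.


Best approach: no special technique — the recurrence is nonlinear in the sequence values; study it directly, no linear machinery applies.
- the master substitution — there is no divide-the-index recursive argument.
- a summation factor — no summation factor applies — the rule is not linear in the sequence values.


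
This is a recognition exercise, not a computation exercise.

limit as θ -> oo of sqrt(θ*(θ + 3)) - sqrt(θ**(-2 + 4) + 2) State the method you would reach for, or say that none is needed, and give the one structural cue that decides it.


Method: conjugate multiplication — divergence minus divergence hides a finite answer — expose it by pairing sqrt(θ*(θ + 3)) - sqrt(θ**(-2 + 4) + 2) with its conjugate.


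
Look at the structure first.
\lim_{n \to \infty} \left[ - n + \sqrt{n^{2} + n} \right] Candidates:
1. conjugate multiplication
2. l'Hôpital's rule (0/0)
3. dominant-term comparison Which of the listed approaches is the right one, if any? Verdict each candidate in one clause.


Diagnosis: conjugate multiplication — the ∞ − ∞ radical form is the exact trigger for the conjugate maneuver.
- conjugate multiplication — applies; the problem has the shape this method handles.
- l'Hôpital's rule (0/0) — no quotient structure at all: the clash is ∞ minus ∞, which rationalizing converts into a tractable ratio.
- dominant-term comparison: no dominant power emerges to decide the limit by degree comparison.


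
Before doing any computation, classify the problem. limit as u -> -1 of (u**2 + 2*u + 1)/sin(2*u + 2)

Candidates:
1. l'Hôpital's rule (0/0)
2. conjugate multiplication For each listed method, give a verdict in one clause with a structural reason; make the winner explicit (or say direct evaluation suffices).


Best approach: l'Hôpital's rule (0/0) — numerator and denominator both vanish at -1 — a genuine 0/0 form, which is exactly when l'Hôpital applies. A first-order expansion at the point is an equally standard path; the rule packages it.
- l'Hôpital's rule (0/0) — yes — fits the structure here.
- conjugate multiplication — there are no radicals in tension whose conjugate would simplify matters.


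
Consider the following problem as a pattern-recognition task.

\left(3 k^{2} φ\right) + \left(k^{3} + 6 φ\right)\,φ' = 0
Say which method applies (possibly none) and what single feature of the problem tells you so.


Diagnosis: the exact-equation method — check exactness first: here it holds (3 k^{2} φ, k^{3} + 6 φ have matching cross partials), so no integrating factor is needed.


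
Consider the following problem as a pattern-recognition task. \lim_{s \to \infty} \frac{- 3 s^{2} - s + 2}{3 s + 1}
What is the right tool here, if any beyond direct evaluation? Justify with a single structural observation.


Verdict: dominant-term comparison — as s grows, only the highest-degree terms matter — compare leading terms and read the limit off. Differentiating the expression as a single quotient would eventually settle it as well; matching dominant growth settles it immediately.


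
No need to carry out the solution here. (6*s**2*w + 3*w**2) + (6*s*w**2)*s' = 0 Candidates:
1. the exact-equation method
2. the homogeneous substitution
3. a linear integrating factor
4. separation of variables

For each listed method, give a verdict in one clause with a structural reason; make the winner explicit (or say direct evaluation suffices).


Best approach: the exact-equation method — because the two cross partials coincide, the form is conservative as written — recover its potential in (w, s).
- the exact-equation method — applies; the problem has the shape this method handles.
- the homogeneous substitution: the slope is not a function of the ratio of the variables alone.
- a linear integrating factor — the unknown enters nonlinearly (through a power, a denominator, or a transcendental function), which the linear integrating-factor recipe cannot absorb as-is — any repair would come from a preliminary substitution, not the factor.
- separation of variables: no algebra isolates the independent variable on one side and the unknown on the other.


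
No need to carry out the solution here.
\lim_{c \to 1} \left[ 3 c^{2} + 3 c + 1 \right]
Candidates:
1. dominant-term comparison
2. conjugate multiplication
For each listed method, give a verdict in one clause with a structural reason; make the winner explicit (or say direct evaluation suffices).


Best approach: no special technique — the expression is continuous at the evaluation point — substitute directly; no indeterminate form appears.
- dominant-term comparison — no dominant-degree comparison decides it.
- conjugate multiplication — no divergent radical difference is present for a conjugate pair to cancel.


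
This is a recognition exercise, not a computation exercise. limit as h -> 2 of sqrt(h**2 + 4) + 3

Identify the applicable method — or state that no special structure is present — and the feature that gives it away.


Best approach: no special technique — no vanishing denominator and no indeterminate clash at the point — evaluation is immediate.


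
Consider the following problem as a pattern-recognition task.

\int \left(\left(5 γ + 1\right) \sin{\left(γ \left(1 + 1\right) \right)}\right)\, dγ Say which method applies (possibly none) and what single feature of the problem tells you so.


Verdict: integration by parts — the integrand splits as 5 γ + 1 times \sin{\left(γ \left(1 + 1\right) \right)} — repeatedly differentiating the polynomial part kills it, which is the parts ladder.


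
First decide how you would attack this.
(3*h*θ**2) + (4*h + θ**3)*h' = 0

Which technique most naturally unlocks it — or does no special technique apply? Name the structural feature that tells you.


Best approach: the exact-equation method — the compatibility test passes: the h-derivative of 3*h*θ**2 matches the θ-derivative of 4*h + θ**3, so integrate a potential.


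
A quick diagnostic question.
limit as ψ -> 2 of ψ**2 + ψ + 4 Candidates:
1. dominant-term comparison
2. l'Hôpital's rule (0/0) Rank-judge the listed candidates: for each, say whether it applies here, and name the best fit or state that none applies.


Technique: no special technique — nothing blocks direct substitution at 2: plug in and finish.
- dominant-term comparison: this limit is not decided by comparing polynomial growth at infinity.
- l'Hôpital's rule (0/0): substituting the point produces a determinate value, not a 0 over 0 clash.


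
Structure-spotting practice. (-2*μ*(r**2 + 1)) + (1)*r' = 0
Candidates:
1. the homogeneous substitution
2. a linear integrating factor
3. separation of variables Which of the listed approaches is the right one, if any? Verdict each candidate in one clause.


Diagnosis: separation of variables — one side of the product carries the independent variable, the other the unknown — the textbook separation shape.
- the homogeneous substitution — rescaling both variables together changes the slope, so no ratio substitution collapses it.
- a linear integrating factor — the unknown enters nonlinearly (through a power, a denominator, or a transcendental function), which the linear integrating-factor recipe cannot absorb as-is — any repair would come from a preliminary substitution, not the factor.
- separation of variables — a fit — the right tool for this form.


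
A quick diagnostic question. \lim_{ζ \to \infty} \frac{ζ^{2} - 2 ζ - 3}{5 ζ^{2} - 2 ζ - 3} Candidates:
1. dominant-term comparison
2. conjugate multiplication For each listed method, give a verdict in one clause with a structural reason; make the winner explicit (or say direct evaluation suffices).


Diagnosis: dominant-term comparison — divide through by the highest power of ζ; every lower-order term dies and the dominant terms decide the limit.
- dominant-term comparison — yes — fits the structure here.
- conjugate multiplication: the conjugate move applies to radical differences, which this is not.


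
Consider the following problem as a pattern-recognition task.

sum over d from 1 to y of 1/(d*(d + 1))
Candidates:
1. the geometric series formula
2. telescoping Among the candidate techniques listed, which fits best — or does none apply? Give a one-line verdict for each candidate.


Verdict: telescoping — 1/(d*(d + 1)) decomposes into shift-paired simple fractions; the series telescopes to finitely many boundary pieces.
- the geometric series formula — the term-to-term ratio changes with the index, so the geometric formula cannot close it.
- telescoping: applies; the problem has the shape this method handles.


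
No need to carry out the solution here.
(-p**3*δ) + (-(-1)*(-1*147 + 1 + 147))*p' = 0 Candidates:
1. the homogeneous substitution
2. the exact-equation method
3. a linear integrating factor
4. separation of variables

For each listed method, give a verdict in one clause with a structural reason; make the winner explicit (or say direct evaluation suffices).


Method: separation of variables — one side of the product carries the independent variable, the other the unknown — the textbook separation shape.
- the homogeneous substitution: solved for the derivative, the right side changes under joint scaling of the two variables.
- the exact-equation method: the mixed-partials test fails on this split — it is not an exact differential as presented.
- a linear integrating factor — the unknown enters nonlinearly (through a power, a denominator, or a transcendental function), which the linear integrating-factor recipe cannot absorb as-is — any repair would come from a preliminary substitution, not the factor.
- separation of variables — applies; the problem has the shape this method handles.


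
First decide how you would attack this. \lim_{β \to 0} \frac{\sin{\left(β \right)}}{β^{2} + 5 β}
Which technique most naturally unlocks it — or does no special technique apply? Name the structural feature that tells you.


Method: l'Hôpital's rule (0/0) — numerator and denominator both vanish at 0 — a genuine 0/0 form, which is exactly when l'Hôpital applies. One could equally expand both pieces locally and compare leading terms; the rule does that in one stroke.


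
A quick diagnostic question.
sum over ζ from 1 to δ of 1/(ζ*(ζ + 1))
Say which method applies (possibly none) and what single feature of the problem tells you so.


Method: telescoping — after splitting 1/(ζ*(ζ + 1)) into partial fractions, the pieces are shifted copies of one function and cancel telescopically.


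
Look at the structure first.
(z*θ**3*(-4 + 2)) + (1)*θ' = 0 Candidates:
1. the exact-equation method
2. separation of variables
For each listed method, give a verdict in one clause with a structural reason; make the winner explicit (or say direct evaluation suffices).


Verdict: separation of variables — separating collects all θ-dependence with the derivative and leaves all z-dependence opposite: variables separate.
- the exact-equation method: exactness fails on the nose — the mixed partials do not match.
- separation of variables: yes, a natural case for it.


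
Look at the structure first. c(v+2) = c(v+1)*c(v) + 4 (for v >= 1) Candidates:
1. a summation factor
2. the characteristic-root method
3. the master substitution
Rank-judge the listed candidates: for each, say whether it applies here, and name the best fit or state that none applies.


Best approach: no special technique — this one you iterate or analyze qualitatively: the nonlinearity defeats linear solution methods.
- a summation factor: the recursion is nonlinear — outside the first-order linear family a summation factor addresses.
- the characteristic-root method — nonlinearity rules out exponential-mode superposition from the start.
- the master substitution: the recursion steps by a constant offset, so exponential reindexing is pointless.


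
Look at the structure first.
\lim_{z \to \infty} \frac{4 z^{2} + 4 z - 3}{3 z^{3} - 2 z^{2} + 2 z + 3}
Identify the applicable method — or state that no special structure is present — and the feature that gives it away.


Method: dominant-term comparison — divide by the highest power of z present: lower-order terms vanish and the dominant ratio remains. l'Hôpital's at-infinity variant applies to the expression viewed as a single quotient; the leading-term comparison is the direct route.


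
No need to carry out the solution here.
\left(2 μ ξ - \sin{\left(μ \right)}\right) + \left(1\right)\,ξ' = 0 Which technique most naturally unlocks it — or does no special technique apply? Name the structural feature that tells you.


Verdict: a linear integrating factor — ξ enters only linearly with coefficient 2 μ; multiply by exp of the integral of 2 μ and the left side becomes one derivative.


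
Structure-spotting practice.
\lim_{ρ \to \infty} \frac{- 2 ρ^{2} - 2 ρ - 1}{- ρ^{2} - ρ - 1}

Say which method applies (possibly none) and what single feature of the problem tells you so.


Verdict: dominant-term comparison — divide by the highest power of ρ present: lower-order terms vanish and the dominant ratio remains. As a single quotient, the ∞/∞ shape would yield to repeated differentiation as well — the growth comparison gets there in one look.


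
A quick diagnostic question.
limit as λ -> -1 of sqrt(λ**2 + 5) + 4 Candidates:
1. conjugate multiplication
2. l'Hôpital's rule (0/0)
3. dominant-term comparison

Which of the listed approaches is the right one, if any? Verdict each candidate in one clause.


Diagnosis: no special technique — nothing blocks direct substitution at -1: plug in and finish.
- conjugate multiplication: rationalization has no target — no divergent radical difference appears.
- l'Hôpital's rule (0/0): evaluation at the point is determinate, so the rule has nothing to repair.
- dominant-term comparison — no ranking of term growth rates resolves the limit here.


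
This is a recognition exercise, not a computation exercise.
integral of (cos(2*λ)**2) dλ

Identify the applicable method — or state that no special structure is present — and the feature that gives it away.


Technique: a trigonometric identity — the exponent on cos(2*λ)**2 is even — the power-reduction identity is the standard preprocessing step.


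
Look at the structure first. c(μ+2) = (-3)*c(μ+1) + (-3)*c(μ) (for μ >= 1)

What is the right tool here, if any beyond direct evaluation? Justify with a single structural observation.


Verdict: the characteristic-root method — this is the constant-coefficient homogeneous case — the whole solution in μ reduces to a polynomial's roots.


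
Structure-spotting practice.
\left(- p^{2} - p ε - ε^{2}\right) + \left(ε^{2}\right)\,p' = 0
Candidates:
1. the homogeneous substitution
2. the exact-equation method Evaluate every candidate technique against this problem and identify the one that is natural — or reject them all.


Method: the homogeneous substitution — scaling ε and p together leaves the slope fixed — it depends only on p/ε, so substitute the ratio.
- the homogeneous substitution — yes — fits the structure here.
- the exact-equation method — the mixed-partials test fails on this split — it is not an exact differential as presented.


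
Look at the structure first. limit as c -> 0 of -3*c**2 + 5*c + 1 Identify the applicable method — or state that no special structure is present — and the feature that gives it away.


Diagnosis: no special technique — the function is continuous at 0; evaluation is itself the limit, no machinery required.


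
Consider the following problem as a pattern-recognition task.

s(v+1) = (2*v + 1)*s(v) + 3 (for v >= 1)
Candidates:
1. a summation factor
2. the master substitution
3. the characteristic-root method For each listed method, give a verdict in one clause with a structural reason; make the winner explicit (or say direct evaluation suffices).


Technique: a summation factor — because the multiplier 2*v + 1 is index-dependent, divide through by its running product and sum the resulting differences.
- a summation factor: applicable, and directly so.
- the master substitution: this is shift-type recursion, outside the divide-and-conquer template.
- the characteristic-root method — the coefficients vary with the index, breaking the constant-coefficient structure the method needs.


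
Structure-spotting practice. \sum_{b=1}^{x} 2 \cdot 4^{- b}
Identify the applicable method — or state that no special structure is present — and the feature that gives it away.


Method: the geometric series formula — consecutive terms stand in a fixed index-free ratio — the geometric sum formula closes it.


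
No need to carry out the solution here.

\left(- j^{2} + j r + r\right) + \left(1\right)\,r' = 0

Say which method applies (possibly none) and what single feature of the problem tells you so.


Technique: a linear integrating factor — the unknown enters only to the first power against a nonzero forcing term — the integrating-factor template applies directly.


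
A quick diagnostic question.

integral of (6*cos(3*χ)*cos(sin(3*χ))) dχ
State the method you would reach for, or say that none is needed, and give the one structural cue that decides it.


Verdict: u-substitution — read it as f(sin(3*χ)) times a constant multiple of d(sin(3*χ)): one substitution, u = sin(3*χ), finishes it.


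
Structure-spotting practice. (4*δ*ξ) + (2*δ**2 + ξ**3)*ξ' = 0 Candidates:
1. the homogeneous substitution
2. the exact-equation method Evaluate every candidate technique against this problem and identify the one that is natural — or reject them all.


Diagnosis: the exact-equation method — 4*δ*ξ and 2*δ**2 + ξ**3 pass the exactness check on the nose, so no integrating factor in δ or ξ is needed at all.
- the homogeneous substitution: the slope is not a function of the ratio of the variables alone.
- the exact-equation method: applies; the problem has the shape this method handles.


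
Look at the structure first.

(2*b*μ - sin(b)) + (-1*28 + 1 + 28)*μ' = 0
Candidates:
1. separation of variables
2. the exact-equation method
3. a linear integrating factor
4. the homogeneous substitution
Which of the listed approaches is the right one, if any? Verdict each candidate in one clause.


Verdict: a linear integrating factor — arrange it as μ' + 2*b·μ = (the forcing term) and the integrating factor does the rest.
- separation of variables — the two dependences do not factor apart.
- the exact-equation method — the mixed partial derivatives differ, so the left side is not a total differential.
- a linear integrating factor — yes, a natural case for it.
- the homogeneous substitution: the slope does not depend on the ratio of the variables alone.


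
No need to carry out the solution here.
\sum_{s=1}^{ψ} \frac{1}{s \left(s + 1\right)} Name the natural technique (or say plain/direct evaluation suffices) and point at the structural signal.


Technique: telescoping — \frac{1}{s \left(s + 1\right)} decomposes into shift-paired simple fractions; the series telescopes to finitely many boundary pieces.


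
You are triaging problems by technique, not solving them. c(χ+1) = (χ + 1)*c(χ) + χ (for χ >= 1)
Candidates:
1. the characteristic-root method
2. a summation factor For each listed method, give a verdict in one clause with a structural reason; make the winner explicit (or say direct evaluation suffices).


Best approach: a summation factor — first-order linear but the coefficient χ + 1 moves with the index — divide by the cumulative product and telescope.
- the characteristic-root method — the coefficients vary with the index, breaking the constant-coefficient structure the method needs.
- a summation factor — applicable, and directly so.


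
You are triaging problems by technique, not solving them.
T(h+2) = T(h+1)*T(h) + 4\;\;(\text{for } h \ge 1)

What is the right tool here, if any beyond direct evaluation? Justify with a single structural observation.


Technique: no special technique — the sequence value feeds back through itself nonlinearly — linear superposition fails, and every superposition-based closed form fails with it.


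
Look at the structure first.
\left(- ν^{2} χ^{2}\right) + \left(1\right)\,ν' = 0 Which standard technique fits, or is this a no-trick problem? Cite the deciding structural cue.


Technique: separation of variables — separating collects all ν-dependence with the derivative and leaves all χ-dependence opposite: variables separate.


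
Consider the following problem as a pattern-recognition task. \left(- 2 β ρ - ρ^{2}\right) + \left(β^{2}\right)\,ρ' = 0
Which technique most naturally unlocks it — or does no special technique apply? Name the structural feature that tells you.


Verdict: the homogeneous substitution — the slope is degree-zero homogeneous: the ratio substitution v = ρ/β collapses it. A Bernoulli rewrite works here as the equation stands — the homogeneous substitution is the more immediate reading.


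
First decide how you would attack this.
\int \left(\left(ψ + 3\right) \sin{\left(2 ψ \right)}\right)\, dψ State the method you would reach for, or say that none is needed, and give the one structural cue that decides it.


Technique: integration by parts — ψ + 3 dies after finitely many derivatives while \sin{\left(2 ψ \right)} cycles under integration — the tabular/parts setup.


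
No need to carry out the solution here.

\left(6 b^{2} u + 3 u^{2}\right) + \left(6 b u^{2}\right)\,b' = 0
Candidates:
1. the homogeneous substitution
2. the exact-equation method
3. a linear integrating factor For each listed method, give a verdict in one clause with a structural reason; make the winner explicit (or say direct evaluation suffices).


Diagnosis: the exact-equation method — take the mixed partials of 6 b^{2} u + 3 u^{2} and 6 b u^{2}: they are equal, which certifies an exact differential.
- the homogeneous substitution: solved for the derivative, the right side changes under joint scaling of the two variables.
- the exact-equation method: applies; the problem has the shape this method handles.
- a linear integrating factor — the unknown enters nonlinearly (through a power, a denominator, or a transcendental function), which the linear integrating-factor recipe cannot absorb as-is — any repair would come from a preliminary substitution, not the factor.


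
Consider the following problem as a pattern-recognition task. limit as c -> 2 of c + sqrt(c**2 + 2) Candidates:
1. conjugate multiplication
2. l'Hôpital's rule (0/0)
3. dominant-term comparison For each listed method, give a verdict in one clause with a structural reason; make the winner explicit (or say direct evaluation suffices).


Diagnosis: no special technique — no vanishing denominator and no indeterminate clash at the point — evaluation is immediate.
- conjugate multiplication: no difference of divergent radicals appears, so rationalizing has nothing to cancel.
- l'Hôpital's rule (0/0): evaluation at the point is determinate, so the rule has nothing to repair.
- dominant-term comparison: leading-power comparison does not apply to this form.


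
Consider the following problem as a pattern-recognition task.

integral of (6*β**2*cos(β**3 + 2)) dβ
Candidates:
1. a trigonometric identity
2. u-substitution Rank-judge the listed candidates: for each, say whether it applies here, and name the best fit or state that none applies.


Method: u-substitution — viewed as a product, the integrand is a composition evaluated at β**3 + 2 times (a constant multiple of) that inner expression's derivative, so u = β**3 + 2 makes it elementary.
- a trigonometric identity — the trigonometric factor has no even power to reduce and no cross-frequency product to convert — the standard power-reduction and product-to-sum identities do not engage it.
- u-substitution — applicable, and directly so.


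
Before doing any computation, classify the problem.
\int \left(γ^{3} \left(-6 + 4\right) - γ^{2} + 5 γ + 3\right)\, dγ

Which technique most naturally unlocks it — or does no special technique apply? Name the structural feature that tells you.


Technique: no special technique — a term-by-term power-rule job in γ; no substitution or rearrangement earns its keep here.


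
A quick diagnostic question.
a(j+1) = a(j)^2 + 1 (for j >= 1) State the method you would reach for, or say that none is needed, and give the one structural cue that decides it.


Technique: no special technique — this one you iterate or analyze qualitatively: the nonlinearity defeats linear solution methods.


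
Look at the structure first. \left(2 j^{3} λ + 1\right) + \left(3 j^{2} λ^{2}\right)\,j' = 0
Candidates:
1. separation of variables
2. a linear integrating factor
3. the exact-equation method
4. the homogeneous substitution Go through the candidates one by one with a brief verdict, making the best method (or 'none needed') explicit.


Technique: the exact-equation method — 2 j^{3} λ + 1 and 3 j^{2} λ^{2} pass the exactness check on the nose, so no integrating factor in λ or j is needed at all.
- separation of variables: the two dependences do not factor apart.
- a linear integrating factor — a nonlinear term in the unknown puts this outside the integrating-factor template.
- the exact-equation method — applies; the problem has the shape this method handles.
- the homogeneous substitution — the ratio substitution does not collapse this equation.


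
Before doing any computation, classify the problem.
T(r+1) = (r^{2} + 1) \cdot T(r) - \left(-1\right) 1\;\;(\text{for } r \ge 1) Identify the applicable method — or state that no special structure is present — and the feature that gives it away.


Technique: a summation factor — with the index-dependent coefficient r^{2} + 1, dividing by the cumulative product turns the left side into a pure difference.


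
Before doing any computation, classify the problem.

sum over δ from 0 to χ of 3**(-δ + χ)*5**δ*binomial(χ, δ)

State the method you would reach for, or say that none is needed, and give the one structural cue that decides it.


Technique: the binomial theorem — binomial(χ, δ) weighting matched powers of 5 and 3 is the expanded form of (5 + 3)^χ — fold it back up.


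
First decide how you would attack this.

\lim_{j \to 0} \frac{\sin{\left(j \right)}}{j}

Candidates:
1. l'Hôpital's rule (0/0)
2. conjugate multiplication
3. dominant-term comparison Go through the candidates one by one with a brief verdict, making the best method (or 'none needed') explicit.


Diagnosis: l'Hôpital's rule (0/0) — the 0/0 form at 0 is the signature situation for l'Hôpital's rule. One could equally expand both pieces locally and compare leading terms; the rule does that in one stroke.
- l'Hôpital's rule (0/0) — a fit — the right tool for this form.
- conjugate multiplication — the conjugate move applies to radical differences, which this is not.
- dominant-term comparison — this is not a rational comparison of growth rates at infinity.


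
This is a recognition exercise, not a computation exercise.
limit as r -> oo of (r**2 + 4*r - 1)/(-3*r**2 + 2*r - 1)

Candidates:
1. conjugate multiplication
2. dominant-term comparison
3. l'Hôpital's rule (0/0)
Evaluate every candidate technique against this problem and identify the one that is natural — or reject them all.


Technique: dominant-term comparison — as r grows, only the highest-degree terms matter — compare leading terms and read the limit off.
- conjugate multiplication: the conjugate move applies to radical differences, which this is not.
- dominant-term comparison: applies; the problem has the shape this method handles.
- l'Hôpital's rule (0/0): viewed as a single quotient this runs to ∞/∞, not the 0/0 clash this candidate addresses; an at-infinity variant of the rule would resolve it, but comparing leading growth reads the answer without differentiating.


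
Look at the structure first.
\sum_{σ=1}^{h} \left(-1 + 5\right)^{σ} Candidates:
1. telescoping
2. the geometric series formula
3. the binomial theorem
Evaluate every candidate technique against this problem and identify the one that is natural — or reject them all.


Verdict: the geometric series formula — consecutive terms stand in a fixed index-free ratio — the geometric sum formula closes it.
- telescoping: writing out consecutive terms as given produces no pairwise cancellation.
- the geometric series formula — applies; the problem has the shape this method handles.
- the binomial theorem — the summand does not match any term pattern of an expanded binomial power.


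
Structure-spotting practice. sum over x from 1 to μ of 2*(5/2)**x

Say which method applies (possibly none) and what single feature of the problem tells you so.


Best approach: the geometric series formula — each term is 5/2 times the previous one, so the geometric-series formula applies directly.


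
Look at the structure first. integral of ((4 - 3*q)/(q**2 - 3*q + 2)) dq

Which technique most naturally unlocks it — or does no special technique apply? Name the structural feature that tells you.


Diagnosis: partial fractions — once q**2 - 3*q + 2 is factored, each root contributes a simple-fraction term; integrate them one at a time.


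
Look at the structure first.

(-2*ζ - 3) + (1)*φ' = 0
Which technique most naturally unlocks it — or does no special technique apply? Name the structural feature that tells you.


Verdict: no special technique — with φ absent the equation is not coupled at all: direct integration in ζ.


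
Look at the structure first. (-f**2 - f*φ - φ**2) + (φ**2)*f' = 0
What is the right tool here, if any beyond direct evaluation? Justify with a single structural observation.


Technique: the homogeneous substitution — the slope's numerator and denominator share total degree; set v = f/φ and the equation drops to separable form.


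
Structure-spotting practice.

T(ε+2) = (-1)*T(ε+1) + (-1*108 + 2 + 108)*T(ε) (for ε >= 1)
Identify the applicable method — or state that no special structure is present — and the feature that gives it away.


Verdict: the characteristic-root method — shift-invariance with fixed coefficients calls for exponential trials; the characteristic polynomial finds every r^ε.


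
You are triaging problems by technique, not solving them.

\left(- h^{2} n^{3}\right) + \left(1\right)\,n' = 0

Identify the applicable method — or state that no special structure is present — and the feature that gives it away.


Diagnosis: separation of variables — solved for the derivative, the right side factors as h^{2} times n^{3} — all h-dependence separates from all n-dependence.


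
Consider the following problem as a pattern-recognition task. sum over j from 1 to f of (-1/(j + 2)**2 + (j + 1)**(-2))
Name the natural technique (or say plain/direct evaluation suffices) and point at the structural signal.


Best approach: telescoping — the piece each term subtracts is (j + 1)**(-2) advanced by one index, and it reappears with a plus sign leading the following term — the sum collapses to its boundary terms.


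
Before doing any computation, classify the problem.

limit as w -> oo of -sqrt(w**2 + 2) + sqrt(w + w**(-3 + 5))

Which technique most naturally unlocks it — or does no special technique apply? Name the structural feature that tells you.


Best approach: conjugate multiplication — neither sqrt(w + w**(-3 + 5)) nor sqrt(w**2 + 2) converges alone, so rewrite their difference as a conjugate-rationalized quotient first.
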